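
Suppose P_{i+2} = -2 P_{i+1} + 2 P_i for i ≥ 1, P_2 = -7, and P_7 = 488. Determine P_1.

Let P_1 = x.
P_3 = 14 + 2x
P_4 = -42 - 4x
P_5 = 112 + 12x
P_6 = -308 - 32x
P_7 = 840 + 88x
So 840 + 88x = 488, giving x = -4.

-4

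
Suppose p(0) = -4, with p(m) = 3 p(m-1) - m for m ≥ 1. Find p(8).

-31160

p(1) = 3·(-4) - 1 = -13
p(2) = 3·(-13) - 2 = -41
p(3) = 3·(-41) - 3 = -126
p(4) = 3·(-126) - 4 = -382
p(5) = 3·(-382) - 5 = -1151
p(6) = 3·(-1151) - 6 = -3459
p(7) = 3·(-3459) - 7 = -10384
p(8) = 3·(-10384) - 8 = -31160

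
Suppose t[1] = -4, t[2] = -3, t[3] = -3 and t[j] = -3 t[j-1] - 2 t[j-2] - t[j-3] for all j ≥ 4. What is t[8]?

t[4] = -3·(-3) - 2·(-3) - (-4) = 19
t[5] = -3·19 - 2·(-3) - (-3) = -48
t[6] = -3·(-48) - 2·19 - (-3) = 109
t[7] = -3·109 - 2·(-48) - 19 = -250
t[8] = -3·(-250) - 2·109 - (-48) = 580

580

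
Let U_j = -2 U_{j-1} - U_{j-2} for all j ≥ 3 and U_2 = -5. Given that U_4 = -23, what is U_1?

-4

Let U_1 = y.
U_3 = 10 - y
U_4 = -15 + 2y
So -15 + 2y = -23, giving y = -4.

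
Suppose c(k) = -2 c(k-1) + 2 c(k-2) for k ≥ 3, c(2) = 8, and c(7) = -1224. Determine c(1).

Let c(1) = w.
c(3) = -16 + 2w
c(4) = 48 - 4w
c(5) = -128 + 12w
c(6) = 352 - 32w
c(7) = -960 + 88w
So -960 + 88w = -1224, giving w = -3.

-3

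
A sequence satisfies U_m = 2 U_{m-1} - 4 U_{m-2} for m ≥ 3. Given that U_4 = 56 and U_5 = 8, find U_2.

-1

Rearranging, U_{m-2} = (U_m - 2 U_{m-1}) / -4.
U_3 = (8 - 2*56) / -4 = -104/-4 = 26
U_2 = (56 - 2*26) / -4 = 4/-4 = -1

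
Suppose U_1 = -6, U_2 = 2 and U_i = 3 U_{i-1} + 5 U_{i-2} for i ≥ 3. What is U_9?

-91416

U_3 = 3*2 + 5*(-6) = -24
U_4 = 3*(-24) + 5*2 = -62
U_5 = 3*(-62) + 5*(-24) = -306
U_6 = 3*(-306) + 5*(-62) = -1228
U_7 = 3*(-1228) + 5*(-306) = -5214
U_8 = 3*(-5214) + 5*(-1228) = -21782
U_9 = 3*(-21782) + 5*(-5214) = -91416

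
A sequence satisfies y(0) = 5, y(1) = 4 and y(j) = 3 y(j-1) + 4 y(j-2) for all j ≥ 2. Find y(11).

7549744

y(2) = 3(4) + 4(5) = 32
y(3) = 3(32) + 4(4) = 112
y(4) = 3(112) + 4(32) = 464
y(5) = 3(464) + 4(112) = 1840
y(6) = 3(1840) + 4(464) = 7376
y(7) = 3(7376) + 4(1840) = 29488
y(8) = 3(29488) + 4(7376) = 117968
y(9) = 3(117968) + 4(29488) = 471856
y(10) = 3(471856) + 4(117968) = 1887440
y(11) = 3(1887440) + 4(471856) = 7549744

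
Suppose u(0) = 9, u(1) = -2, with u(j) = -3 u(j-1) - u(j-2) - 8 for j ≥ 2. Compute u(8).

-3603

u(2) = -3(-2) - 9 - 8 = -11
u(3) = -3(-11) - (-2) - 8 = 27
u(4) = -3(27) - (-11) - 8 = -78
u(5) = -3(-78) - 27 - 8 = 199
u(6) = -3(199) - (-78) - 8 = -527
u(7) = -3(-527) - 199 - 8 = 1374
u(8) = -3(1374) - (-527) - 8 = -3603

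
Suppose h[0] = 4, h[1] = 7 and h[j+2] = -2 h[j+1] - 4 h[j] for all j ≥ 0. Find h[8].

-1920

h[2] = -2·7 - 4·4 = -30
h[3] = -2·(-30) - 4·7 = 32
h[4] = -2·32 - 4·(-30) = 56
h[5] = -2·56 - 4·32 = -240
h[6] = -2·(-240) - 4·56 = 256
h[7] = -2·256 - 4·(-240) = 448
h[8] = -2·448 - 4·256 = -1920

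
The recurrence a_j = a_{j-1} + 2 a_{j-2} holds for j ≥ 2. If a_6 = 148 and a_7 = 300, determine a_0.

1

Rearranging, a_{j-2} = (a_j - a_{j-1}) / 2.
a_5 = (300 - 148) / 2 = 152/2 = 76
a_4 = (148 - 76) / 2 = 72/2 = 36
a_3 = (76 - 36) / 2 = 40/2 = 20
a_2 = (36 - 20) / 2 = 16/2 = 8
a_1 = (20 - 8) / 2 = 12/2 = 6
a_0 = (8 - 6) / 2 = 2/2 = 1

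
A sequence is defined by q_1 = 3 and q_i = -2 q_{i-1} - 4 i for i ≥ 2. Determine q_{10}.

q_2 = -2(3) - 8 = -14
q_3 = -2(-14) - 12 = 16
q_4 = -2(16) - 16 = -48
q_5 = -2(-48) - 20 = 76
q_6 = -2(76) - 24 = -176
q_7 = -2(-176) - 28 = 324
q_8 = -2(324) - 32 = -680
q_9 = -2(-680) - 36 = 1324
q_{10} = -2(1324) - 40 = -2688

-2688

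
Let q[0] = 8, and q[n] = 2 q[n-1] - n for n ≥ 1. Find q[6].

q[1] = 2(8) - 1 = 15
q[2] = 2(15) - 2 = 28
q[3] = 2(28) - 3 = 53
q[4] = 2(53) - 4 = 102
q[5] = 2(102) - 5 = 199
q[6] = 2(199) - 6 = 392

392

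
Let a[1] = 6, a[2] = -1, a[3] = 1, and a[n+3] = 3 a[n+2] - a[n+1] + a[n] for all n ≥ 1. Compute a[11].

a[4] = 3(1) - (-1) + 6 = 10
a[5] = 3(10) - 1 + (-1) = 28
a[6] = 3(28) - 10 + 1 = 75
a[7] = 3(75) - 28 + 10 = 207
a[8] = 3(207) - 75 + 28 = 574
a[9] = 3(574) - 207 + 75 = 1590
a[10] = 3(1590) - 574 + 207 = 4403
a[11] = 3(4403) - 1590 + 574 = 12193

12193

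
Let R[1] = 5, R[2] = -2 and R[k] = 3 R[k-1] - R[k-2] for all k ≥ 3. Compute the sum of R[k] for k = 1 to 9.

-6232

R[3] = 3·(-2) - 5 = -11
R[4] = 3·(-11) - (-2) = -31
R[5] = 3·(-31) - (-11) = -82
R[6] = 3·(-82) - (-31) = -215
R[7] = 3·(-215) - (-82) = -563
R[8] = 3·(-563) - (-215) = -1474
R[9] = 3·(-1474) - (-563) = -3859
Sum = 5 + (-2) + (-11) + (-31) + (-82) + (-215) + (-563) + (-1474) + (-3859) = -6232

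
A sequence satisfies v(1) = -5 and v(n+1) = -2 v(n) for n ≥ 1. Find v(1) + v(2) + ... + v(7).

v(2) = -2·(-5) = 10
v(3) = -2·10 = -20
v(4) = -2·(-20) = 40
v(5) = -2·40 = -80
v(6) = -2·(-80) = 160
v(7) = -2·160 = -320
Sum = (-5) + 10 + (-20) + 40 + (-80) + 160 + (-320) = -215

-215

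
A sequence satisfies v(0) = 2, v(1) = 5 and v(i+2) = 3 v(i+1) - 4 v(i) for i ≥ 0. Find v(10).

v(2) = 3·5 - 4·2 = 7
v(3) = 3·7 - 4·5 = 1
v(4) = 3·1 - 4·7 = -25
v(5) = 3·(-25) - 4·1 = -79
v(6) = 3·(-79) - 4·(-25) = -137
v(7) = 3·(-137) - 4·(-79) = -95
v(8) = 3·(-95) - 4·(-137) = 263
v(9) = 3·263 - 4·(-95) = 1169
v(10) = 3·1169 - 4·263 = 2455

2455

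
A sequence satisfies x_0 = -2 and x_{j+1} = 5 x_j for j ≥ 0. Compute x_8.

x_1 = 5*(-2) = -10
x_2 = 5*(-10) = -50
x_3 = 5*(-50) = -250
x_4 = 5*(-250) = -1250
x_5 = 5*(-1250) = -6250
x_6 = 5*(-6250) = -31250
x_7 = 5*(-31250) = -156250
x_8 = 5*(-156250) = -781250

-781250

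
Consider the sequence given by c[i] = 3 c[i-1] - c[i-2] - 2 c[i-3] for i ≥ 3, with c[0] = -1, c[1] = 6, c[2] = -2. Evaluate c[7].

-588

c[3] = 3·(-2) - 6 - 2·(-1) = -10
c[4] = 3·(-10) - (-2) - 2·6 = -40
c[5] = 3·(-40) - (-10) - 2·(-2) = -106
c[6] = 3·(-106) - (-40) - 2·(-10) = -258
c[7] = 3·(-258) - (-106) - 2·(-40) = -588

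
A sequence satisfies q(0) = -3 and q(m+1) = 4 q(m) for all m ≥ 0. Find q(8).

q(1) = 4*(-3) = -12
q(2) = 4*(-12) = -48
q(3) = 4*(-48) = -192
q(4) = 4*(-192) = -768
q(5) = 4*(-768) = -3072
q(6) = 4*(-3072) = -12288
q(7) = 4*(-12288) = -49152
q(8) = 4*(-49152) = -196608

-196608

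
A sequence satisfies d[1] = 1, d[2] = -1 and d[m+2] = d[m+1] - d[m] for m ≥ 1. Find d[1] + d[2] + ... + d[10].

d[3] = (-1) - 1 = -2
d[4] = (-2) - (-1) = -1
d[5] = (-1) - (-2) = 1
d[6] = 1 - (-1) = 2
d[7] = 2 - 1 = 1
d[8] = 1 - 2 = -1
d[9] = (-1) - 1 = -2
d[10] = (-2) - (-1) = -1
Sum = 1 + (-1) + (-2) + (-1) + 1 + 2 + 1 + (-1) + (-2) + (-1) = -3

-3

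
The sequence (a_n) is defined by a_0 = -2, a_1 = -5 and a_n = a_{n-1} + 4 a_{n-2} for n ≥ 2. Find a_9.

-9353

a_2 = (-5) + 4(-2) = -13
a_3 = (-13) + 4(-5) = -33
a_4 = (-33) + 4(-13) = -85
a_5 = (-85) + 4(-33) = -217
a_6 = (-217) + 4(-85) = -557
a_7 = (-557) + 4(-217) = -1425
a_8 = (-1425) + 4(-557) = -3653
a_9 = (-3653) + 4(-1425) = -9353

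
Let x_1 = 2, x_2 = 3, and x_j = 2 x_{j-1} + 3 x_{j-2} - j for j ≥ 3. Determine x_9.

5334

x_3 = 2·3 + 3·2 - 3 = 9
x_4 = 2·9 + 3·3 - 4 = 23
x_5 = 2·23 + 3·9 - 5 = 68
x_6 = 2·68 + 3·23 - 6 = 199
x_7 = 2·199 + 3·68 - 7 = 595
x_8 = 2·595 + 3·199 - 8 = 1779
x_9 = 2·1779 + 3·595 - 9 = 5334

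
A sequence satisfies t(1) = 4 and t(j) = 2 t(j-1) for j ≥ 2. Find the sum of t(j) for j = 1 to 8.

1020

t(2) = 2(4) = 8
t(3) = 2(8) = 16
t(4) = 2(16) = 32
t(5) = 2(32) = 64
t(6) = 2(64) = 128
t(7) = 2(128) = 256
t(8) = 2(256) = 512
Sum = 4 + 8 + 16 + 32 + 64 + 128 + 256 + 512 = 1020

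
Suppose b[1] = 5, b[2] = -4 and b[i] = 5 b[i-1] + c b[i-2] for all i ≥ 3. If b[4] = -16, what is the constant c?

4

b[3] = -20 + 5c
b[4] = -100 + 21c
So -100 + 21c = -16, giving c = 4.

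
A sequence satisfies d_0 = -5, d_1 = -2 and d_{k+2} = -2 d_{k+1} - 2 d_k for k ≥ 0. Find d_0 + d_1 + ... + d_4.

d_2 = -2·(-2) - 2·(-5) = 14
d_3 = -2·14 - 2·(-2) = -24
d_4 = -2·(-24) - 2·14 = 20
Sum = (-5) + (-2) + 14 + (-24) + 20 = 3

3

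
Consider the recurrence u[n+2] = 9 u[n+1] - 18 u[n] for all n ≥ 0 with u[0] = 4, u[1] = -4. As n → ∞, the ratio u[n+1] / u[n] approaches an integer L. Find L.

The characteristic equation is r^2 - 9r + 18 = 0, which factors as (r - 6)(r - 3) = 0.
So the roots are 6 and 3. Since |6| > |3| and the coefficient of 6^n is non-zero, the ratio tends to 6.

6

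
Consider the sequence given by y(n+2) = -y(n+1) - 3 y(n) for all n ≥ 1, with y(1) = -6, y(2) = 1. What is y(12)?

y(3) = -1 - 3(-6) = 17
y(4) = -17 - 3(1) = -20
y(5) = -(-20) - 3(17) = -31
y(6) = -(-31) - 3(-20) = 91
y(7) = -91 - 3(-31) = 2
y(8) = -2 - 3(91) = -275
y(9) = -(-275) - 3(2) = 269
y(10) = -269 - 3(-275) = 556
y(11) = -556 - 3(269) = -1363
y(12) = -(-1363) - 3(556) = -305

-305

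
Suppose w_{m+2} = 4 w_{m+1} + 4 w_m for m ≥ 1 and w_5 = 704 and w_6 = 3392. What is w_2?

4

Rearranging, w_{m-2} = (w_m - 4 w_{m-1}) / 4.
w_4 = (3392 - 4*704) / 4 = 576/4 = 144
w_3 = (704 - 4*144) / 4 = 128/4 = 32
w_2 = (144 - 4*32) / 4 = 16/4 = 4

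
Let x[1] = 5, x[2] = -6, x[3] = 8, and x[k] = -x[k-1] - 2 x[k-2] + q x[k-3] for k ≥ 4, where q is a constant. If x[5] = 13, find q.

x[4] = 4 + 5q
x[5] = -20 - 11q
So -20 - 11q = 13, giving q = -3.

-3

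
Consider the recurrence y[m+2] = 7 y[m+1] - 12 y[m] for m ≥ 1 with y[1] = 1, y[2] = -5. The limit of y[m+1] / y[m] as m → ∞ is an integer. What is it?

The characteristic equation is r^2 - 7r + 12 = 0, which factors as (r - 4)(r - 3) = 0.
So the roots are 4 and 3. Since |4| > |3| and the coefficient of 4^m is non-zero, the ratio tends to 4.

4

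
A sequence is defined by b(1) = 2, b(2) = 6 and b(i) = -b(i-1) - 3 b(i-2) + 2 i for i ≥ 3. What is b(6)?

-8

b(3) = -6 - 3(2) + 6 = -6
b(4) = -(-6) - 3(6) + 8 = -4
b(5) = -(-4) - 3(-6) + 10 = 32
b(6) = -32 - 3(-4) + 12 = -8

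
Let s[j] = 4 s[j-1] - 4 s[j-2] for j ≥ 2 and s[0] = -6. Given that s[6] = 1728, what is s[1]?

Let s[1] = z.
s[2] = 24 + 4z
s[3] = 96 + 12z
s[4] = 288 + 32z
s[5] = 768 + 80z
s[6] = 1920 + 192z
So 1920 + 192z = 1728, giving z = -1.

-1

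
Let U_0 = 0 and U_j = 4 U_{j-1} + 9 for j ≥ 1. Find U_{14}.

The fixed point is 9/(1 - 4) = -3, so U_j + 3 = 4(U_{j-1} + 3).
Hence U_j = 3·4^j - 3.
U_{14} = 3·4^{14} - 3 = 3·268435456 - 3 = 805306365.

805306365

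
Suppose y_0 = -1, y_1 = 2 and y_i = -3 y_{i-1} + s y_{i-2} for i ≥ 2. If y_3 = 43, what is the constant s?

5

y_2 = -6 - s
y_3 = 18 + 5s
So 18 + 5s = 43, giving s = 5.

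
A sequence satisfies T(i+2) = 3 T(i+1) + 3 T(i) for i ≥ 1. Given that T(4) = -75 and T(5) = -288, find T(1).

Rearranging, T(i-2) = (T(i) - 3 T(i-1)) / 3.
T(3) = (-288 - 3*(-75)) / 3 = -63/3 = -21
T(2) = (-75 - 3*(-21)) / 3 = -12/3 = -4
T(1) = (-21 - 3*(-4)) / 3 = -9/3 = -3

-3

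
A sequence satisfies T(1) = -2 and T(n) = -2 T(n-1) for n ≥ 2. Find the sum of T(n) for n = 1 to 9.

T(2) = -2*(-2) = 4
T(3) = -2*4 = -8
T(4) = -2*(-8) = 16
T(5) = -2*16 = -32
T(6) = -2*(-32) = 64
T(7) = -2*64 = -128
T(8) = -2*(-128) = 256
T(9) = -2*256 = -512
Sum = (-2) + 4 + (-8) + 16 + (-32) + 64 + (-128) + 256 + (-512) = -342

-342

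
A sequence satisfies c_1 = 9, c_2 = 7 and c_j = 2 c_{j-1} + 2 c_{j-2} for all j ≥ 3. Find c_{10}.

c_3 = 2*7 + 2*9 = 32
c_4 = 2*32 + 2*7 = 78
c_5 = 2*78 + 2*32 = 220
c_6 = 2*220 + 2*78 = 596
c_7 = 2*596 + 2*220 = 1632
c_8 = 2*1632 + 2*596 = 4456
c_9 = 2*4456 + 2*1632 = 12176
c_{10} = 2*12176 + 2*4456 = 33264

33264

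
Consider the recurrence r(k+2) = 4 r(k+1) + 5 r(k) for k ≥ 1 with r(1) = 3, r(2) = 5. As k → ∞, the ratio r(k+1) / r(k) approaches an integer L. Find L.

The characteristic equation is r^2 - 4r - 5 = 0, which factors as (r - 5)(r + 1) = 0.
So the roots are 5 and -1. Since |5| > |-1| and the coefficient of 5^k is non-zero, the ratio tends to 5.

5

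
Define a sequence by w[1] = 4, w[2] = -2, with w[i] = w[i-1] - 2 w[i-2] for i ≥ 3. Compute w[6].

w[3] = (-2) - 2(4) = -10
w[4] = (-10) - 2(-2) = -6
w[5] = (-6) - 2(-10) = 14
w[6] = 14 - 2(-6) = 26

26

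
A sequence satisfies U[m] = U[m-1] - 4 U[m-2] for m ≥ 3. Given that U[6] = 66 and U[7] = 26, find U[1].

2

Rearranging, U[m-2] = (U[m] - U[m-1]) / -4.
U[5] = (26 - 66) / -4 = -40/-4 = 10
U[4] = (66 - 10) / -4 = 56/-4 = -14
U[3] = (10 - (-14)) / -4 = 24/-4 = -6
U[2] = (-14 - (-6)) / -4 = -8/-4 = 2
U[1] = (-6 - 2) / -4 = -8/-4 = 2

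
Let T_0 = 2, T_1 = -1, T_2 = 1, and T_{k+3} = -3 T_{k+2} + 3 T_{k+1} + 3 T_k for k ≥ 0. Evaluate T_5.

T_3 = -3·1 + 3·(-1) + 3·2 = 0
T_4 = -3·0 + 3·1 + 3·(-1) = 0
T_5 = -3·0 + 3·0 + 3·1 = 3

3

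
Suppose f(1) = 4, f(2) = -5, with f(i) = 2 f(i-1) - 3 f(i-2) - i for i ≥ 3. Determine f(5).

-8

f(3) = 2·(-5) - 3·4 - 3 = -25
f(4) = 2·(-25) - 3·(-5) - 4 = -39
f(5) = 2·(-39) - 3·(-25) - 5 = -8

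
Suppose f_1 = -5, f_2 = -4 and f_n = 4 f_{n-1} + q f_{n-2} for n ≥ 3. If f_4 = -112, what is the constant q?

2

f_3 = -16 - 5q
f_4 = -64 - 24q
So -64 - 24q = -112, giving q = 2.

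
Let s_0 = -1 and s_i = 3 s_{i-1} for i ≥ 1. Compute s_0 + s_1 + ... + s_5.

s_1 = 3*(-1) = -3
s_2 = 3*(-3) = -9
s_3 = 3*(-9) = -27
s_4 = 3*(-27) = -81
s_5 = 3*(-81) = -243
Sum = (-1) + (-3) + (-9) + (-27) + (-81) + (-243) = -364

-364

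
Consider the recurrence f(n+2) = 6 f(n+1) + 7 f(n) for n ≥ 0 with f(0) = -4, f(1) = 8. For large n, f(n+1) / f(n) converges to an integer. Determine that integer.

The characteristic equation is r^2 - 6r - 7 = 0, which factors as (r - 7)(r + 1) = 0.
So the roots are 7 and -1. Since |7| > |-1| and the coefficient of 7^n is non-zero, the ratio tends to 7.

7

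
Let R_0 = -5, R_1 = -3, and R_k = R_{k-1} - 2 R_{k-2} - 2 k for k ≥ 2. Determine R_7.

R_2 = (-3) - 2·(-5) - 4 = 3
R_3 = 3 - 2·(-3) - 6 = 3
R_4 = 3 - 2·3 - 8 = -11
R_5 = (-11) - 2·3 - 10 = -27
R_6 = (-27) - 2·(-11) - 12 = -17
R_7 = (-17) - 2·(-27) - 14 = 23

23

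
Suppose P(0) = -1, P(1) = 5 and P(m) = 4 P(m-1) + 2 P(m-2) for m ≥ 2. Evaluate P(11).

12570912

P(2) = 4·5 + 2·(-1) = 18
P(3) = 4·18 + 2·5 = 82
P(4) = 4·82 + 2·18 = 364
P(5) = 4·364 + 2·82 = 1620
P(6) = 4·1620 + 2·364 = 7208
P(7) = 4·7208 + 2·1620 = 32072
P(8) = 4·32072 + 2·7208 = 142704
P(9) = 4·142704 + 2·32072 = 634960
P(10) = 4·634960 + 2·142704 = 2825248
P(11) = 4·2825248 + 2·634960 = 12570912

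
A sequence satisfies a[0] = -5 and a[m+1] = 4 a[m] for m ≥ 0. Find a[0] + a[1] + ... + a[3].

-425

a[1] = 4(-5) = -20
a[2] = 4(-20) = -80
a[3] = 4(-80) = -320
Sum = (-5) + (-20) + (-80) + (-320) = -425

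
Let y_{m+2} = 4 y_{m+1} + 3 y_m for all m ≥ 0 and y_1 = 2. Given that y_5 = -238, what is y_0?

-4

Let y_0 = v.
y_2 = 8 + 3v
y_3 = 38 + 12v
y_4 = 176 + 57v
y_5 = 818 + 264v
So 818 + 264v = -238, giving v = -4.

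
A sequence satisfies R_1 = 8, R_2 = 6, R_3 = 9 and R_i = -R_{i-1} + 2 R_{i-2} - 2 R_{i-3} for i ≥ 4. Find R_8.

-291

R_4 = -9 + 2*6 - 2*8 = -13
R_5 = -(-13) + 2*9 - 2*6 = 19
R_6 = -19 + 2*(-13) - 2*9 = -63
R_7 = -(-63) + 2*19 - 2*(-13) = 127
R_8 = -127 + 2*(-63) - 2*19 = -291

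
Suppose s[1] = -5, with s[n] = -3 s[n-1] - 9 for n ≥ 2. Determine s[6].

s[2] = -3(-5) - 9 = 6
s[3] = -3(6) - 9 = -27
s[4] = -3(-27) - 9 = 72
s[5] = -3(72) - 9 = -225
s[6] = -3(-225) - 9 = 666

666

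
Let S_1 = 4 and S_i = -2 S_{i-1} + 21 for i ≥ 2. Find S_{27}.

-201326585

The fixed point is 21/(1 + 2) = 7, so S_i - 7 = -2(S_{i-1} - 7).
Hence S_i = -3·(-2)^{i-1} + 7.
S_{27} = -3·(-2)^{26} + 7 = -3·67108864 + 7 = -201326585.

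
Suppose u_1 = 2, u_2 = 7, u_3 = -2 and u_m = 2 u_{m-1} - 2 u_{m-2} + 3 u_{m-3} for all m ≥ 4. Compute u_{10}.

52

u_4 = 2(-2) - 2(7) + 3(2) = -12
u_5 = 2(-12) - 2(-2) + 3(7) = 1
u_6 = 2(1) - 2(-12) + 3(-2) = 20
u_7 = 2(20) - 2(1) + 3(-12) = 2
u_8 = 2(2) - 2(20) + 3(1) = -33
u_9 = 2(-33) - 2(2) + 3(20) = -10
u_{10} = 2(-10) - 2(-33) + 3(2) = 52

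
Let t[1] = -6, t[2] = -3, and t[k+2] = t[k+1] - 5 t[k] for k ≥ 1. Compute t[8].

1677

t[3] = (-3) - 5*(-6) = 27
t[4] = 27 - 5*(-3) = 42
t[5] = 42 - 5*27 = -93
t[6] = (-93) - 5*42 = -303
t[7] = (-303) - 5*(-93) = 162
t[8] = 162 - 5*(-303) = 1677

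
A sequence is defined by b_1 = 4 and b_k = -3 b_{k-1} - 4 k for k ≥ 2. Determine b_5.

460

b_2 = -3·4 - 8 = -20
b_3 = -3·(-20) - 12 = 48
b_4 = -3·48 - 16 = -160
b_5 = -3·(-160) - 20 = 460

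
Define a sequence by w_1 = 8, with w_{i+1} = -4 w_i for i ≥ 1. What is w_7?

w_2 = -4*8 = -32
w_3 = -4*(-32) = 128
w_4 = -4*128 = -512
w_5 = -4*(-512) = 2048
w_6 = -4*2048 = -8192
w_7 = -4*(-8192) = 32768

32768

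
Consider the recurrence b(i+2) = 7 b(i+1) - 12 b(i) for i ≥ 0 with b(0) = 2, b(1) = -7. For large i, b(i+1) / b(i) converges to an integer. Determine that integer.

The characteristic equation is r^2 - 7r + 12 = 0, which factors as (r - 4)(r - 3) = 0.
So the roots are 4 and 3. Since |4| > |3| and the coefficient of 4^i is non-zero, the ratio tends to 4.

4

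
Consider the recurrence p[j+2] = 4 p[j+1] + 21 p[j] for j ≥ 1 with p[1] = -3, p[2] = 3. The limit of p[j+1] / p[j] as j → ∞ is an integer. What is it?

The characteristic equation is r^2 - 4r - 21 = 0, which factors as (r - 7)(r + 3) = 0.
So the roots are 7 and -3. Since |7| > |-3| and the coefficient of 7^j is non-zero, the ratio tends to 7.

7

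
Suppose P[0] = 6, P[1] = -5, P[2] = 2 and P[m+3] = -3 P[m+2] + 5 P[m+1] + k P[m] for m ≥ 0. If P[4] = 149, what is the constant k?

-2

P[3] = -31 + 6k
P[4] = 103 - 23k
So 103 - 23k = 149, giving k = -2.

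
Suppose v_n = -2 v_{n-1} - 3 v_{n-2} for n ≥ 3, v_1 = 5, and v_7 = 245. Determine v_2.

8

Let v_2 = y.
v_3 = -15 - 2y
v_4 = 30 + y
v_5 = -15 + 4y
v_6 = -60 - 11y
v_7 = 165 + 10y
So 165 + 10y = 245, giving y = 8.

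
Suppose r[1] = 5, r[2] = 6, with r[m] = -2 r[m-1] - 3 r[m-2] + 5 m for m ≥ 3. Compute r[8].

r[3] = -2(6) - 3(5) + 15 = -12
r[4] = -2(-12) - 3(6) + 20 = 26
r[5] = -2(26) - 3(-12) + 25 = 9
r[6] = -2(9) - 3(26) + 30 = -66
r[7] = -2(-66) - 3(9) + 35 = 140
r[8] = -2(140) - 3(-66) + 40 = -42

-42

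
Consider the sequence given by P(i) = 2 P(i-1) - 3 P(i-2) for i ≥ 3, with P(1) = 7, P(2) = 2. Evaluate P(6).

P(3) = 2*2 - 3*7 = -17
P(4) = 2*(-17) - 3*2 = -40
P(5) = 2*(-40) - 3*(-17) = -29
P(6) = 2*(-29) - 3*(-40) = 62

62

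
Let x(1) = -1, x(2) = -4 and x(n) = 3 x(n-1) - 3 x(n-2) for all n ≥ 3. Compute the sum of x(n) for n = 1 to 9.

322

x(3) = 3*(-4) - 3*(-1) = -9
x(4) = 3*(-9) - 3*(-4) = -15
x(5) = 3*(-15) - 3*(-9) = -18
x(6) = 3*(-18) - 3*(-15) = -9
x(7) = 3*(-9) - 3*(-18) = 27
x(8) = 3*27 - 3*(-9) = 108
x(9) = 3*108 - 3*27 = 243
Sum = (-1) + (-4) + (-9) + (-15) + (-18) + (-9) + 27 + 108 + 243 = 322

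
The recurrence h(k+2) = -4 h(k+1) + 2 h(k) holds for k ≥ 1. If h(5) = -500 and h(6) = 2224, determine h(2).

4

Rearranging, h(k-2) = (h(k) + 4 h(k-1)) / 2.
h(4) = (2224 + 4(-500)) / 2 = 224/2 = 112
h(3) = (-500 + 4(112)) / 2 = -52/2 = -26
h(2) = (112 + 4(-26)) / 2 = 8/2 = 4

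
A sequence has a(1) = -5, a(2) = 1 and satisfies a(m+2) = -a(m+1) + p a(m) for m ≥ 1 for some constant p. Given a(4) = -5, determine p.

-1

a(3) = -1 - 5p
a(4) = 1 + 6p
So 1 + 6p = -5, giving p = -1.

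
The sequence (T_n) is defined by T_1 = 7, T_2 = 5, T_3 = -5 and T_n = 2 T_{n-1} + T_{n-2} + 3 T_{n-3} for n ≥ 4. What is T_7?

T_4 = 2*(-5) + 5 + 3*7 = 16
T_5 = 2*16 + (-5) + 3*5 = 42
T_6 = 2*42 + 16 + 3*(-5) = 85
T_7 = 2*85 + 42 + 3*16 = 260

260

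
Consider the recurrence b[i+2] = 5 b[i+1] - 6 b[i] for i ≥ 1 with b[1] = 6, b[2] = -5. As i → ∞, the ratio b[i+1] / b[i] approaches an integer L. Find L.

3

The characteristic equation is r^2 - 5r + 6 = 0, which factors as (r - 3)(r - 2) = 0.
So the roots are 3 and 2. Since |3| > |2| and the coefficient of 3^i is non-zero, the ratio tends to 3.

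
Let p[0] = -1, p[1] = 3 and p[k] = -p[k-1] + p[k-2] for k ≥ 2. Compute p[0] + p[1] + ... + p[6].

-17

p[2] = -3 + (-1) = -4
p[3] = -(-4) + 3 = 7
p[4] = -7 + (-4) = -11
p[5] = -(-11) + 7 = 18
p[6] = -18 + (-11) = -29
Sum = (-1) + 3 + (-4) + 7 + (-11) + 18 + (-29) = -17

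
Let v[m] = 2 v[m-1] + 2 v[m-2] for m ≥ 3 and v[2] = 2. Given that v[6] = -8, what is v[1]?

-3

Let v[1] = x.
v[3] = 4 + 2x
v[4] = 12 + 4x
v[5] = 32 + 12x
v[6] = 88 + 32x
So 88 + 32x = -8, giving x = -3.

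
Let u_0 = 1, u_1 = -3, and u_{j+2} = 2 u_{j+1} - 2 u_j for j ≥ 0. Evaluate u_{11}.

u_2 = 2*(-3) - 2*1 = -8
u_3 = 2*(-8) - 2*(-3) = -10
u_4 = 2*(-10) - 2*(-8) = -4
u_5 = 2*(-4) - 2*(-10) = 12
u_6 = 2*12 - 2*(-4) = 32
u_7 = 2*32 - 2*12 = 40
u_8 = 2*40 - 2*32 = 16
u_9 = 2*16 - 2*40 = -48
u_{10} = 2*(-48) - 2*16 = -128
u_{11} = 2*(-128) - 2*(-48) = -160

-160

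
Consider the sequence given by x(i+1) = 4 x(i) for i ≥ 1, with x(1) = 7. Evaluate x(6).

7168

x(2) = 4(7) = 28
x(3) = 4(28) = 112
x(4) = 4(112) = 448
x(5) = 4(448) = 1792
x(6) = 4(1792) = 7168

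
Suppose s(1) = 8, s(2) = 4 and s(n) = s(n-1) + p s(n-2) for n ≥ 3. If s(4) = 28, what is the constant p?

s(3) = 4 + 8p
s(4) = 4 + 12p
So 4 + 12p = 28, giving p = 2.

2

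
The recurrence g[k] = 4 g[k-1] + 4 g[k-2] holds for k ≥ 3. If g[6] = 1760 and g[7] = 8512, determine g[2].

Rearranging, g[k-2] = (g[k] - 4 g[k-1]) / 4.
g[5] = (8512 - 4(1760)) / 4 = 1472/4 = 368
g[4] = (1760 - 4(368)) / 4 = 288/4 = 72
g[3] = (368 - 4(72)) / 4 = 80/4 = 20
g[2] = (72 - 4(20)) / 4 = -8/4 = -2

-2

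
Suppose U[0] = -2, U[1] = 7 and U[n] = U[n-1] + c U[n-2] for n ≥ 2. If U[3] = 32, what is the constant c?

U[2] = 7 - 2c
U[3] = 7 + 5c
So 7 + 5c = 32, giving c = 5.

5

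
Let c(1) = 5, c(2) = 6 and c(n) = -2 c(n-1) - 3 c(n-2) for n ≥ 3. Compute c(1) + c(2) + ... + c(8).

56

c(3) = -2(6) - 3(5) = -27
c(4) = -2(-27) - 3(6) = 36
c(5) = -2(36) - 3(-27) = 9
c(6) = -2(9) - 3(36) = -126
c(7) = -2(-126) - 3(9) = 225
c(8) = -2(225) - 3(-126) = -72
Sum = 5 + 6 + (-27) + 36 + 9 + (-126) + 225 + (-72) = 56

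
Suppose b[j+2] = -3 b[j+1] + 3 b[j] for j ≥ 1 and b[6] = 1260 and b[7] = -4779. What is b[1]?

-3

Rearranging, b[j-2] = (b[j] + 3 b[j-1]) / 3.
b[5] = (-4779 + 3·1260) / 3 = -999/3 = -333
b[4] = (1260 + 3·(-333)) / 3 = 261/3 = 87
b[3] = (-333 + 3·87) / 3 = -72/3 = -24
b[2] = (87 + 3·(-24)) / 3 = 15/3 = 5
b[1] = (-24 + 3·5) / 3 = -9/3 = -3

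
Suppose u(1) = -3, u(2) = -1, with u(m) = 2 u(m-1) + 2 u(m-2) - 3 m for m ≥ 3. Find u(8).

-3070

u(3) = 2(-1) + 2(-3) - 9 = -17
u(4) = 2(-17) + 2(-1) - 12 = -48
u(5) = 2(-48) + 2(-17) - 15 = -145
u(6) = 2(-145) + 2(-48) - 18 = -404
u(7) = 2(-404) + 2(-145) - 21 = -1119
u(8) = 2(-1119) + 2(-404) - 24 = -3070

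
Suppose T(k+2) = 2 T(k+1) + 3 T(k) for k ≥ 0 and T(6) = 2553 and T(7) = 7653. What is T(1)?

Rearranging, T(k-2) = (T(k) - 2 T(k-1)) / 3.
T(5) = (7653 - 2*2553) / 3 = 2547/3 = 849
T(4) = (2553 - 2*849) / 3 = 855/3 = 285
T(3) = (849 - 2*285) / 3 = 279/3 = 93
T(2) = (285 - 2*93) / 3 = 99/3 = 33
T(1) = (93 - 2*33) / 3 = 27/3 = 9

9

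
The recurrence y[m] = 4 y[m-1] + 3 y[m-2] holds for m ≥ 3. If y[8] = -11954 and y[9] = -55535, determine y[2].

Rearranging, y[m-2] = (y[m] - 4 y[m-1]) / 3.
y[7] = (-55535 - 4*(-11954)) / 3 = -7719/3 = -2573
y[6] = (-11954 - 4*(-2573)) / 3 = -1662/3 = -554
y[5] = (-2573 - 4*(-554)) / 3 = -357/3 = -119
y[4] = (-554 - 4*(-119)) / 3 = -78/3 = -26
y[3] = (-119 - 4*(-26)) / 3 = -15/3 = -5
y[2] = (-26 - 4*(-5)) / 3 = -6/3 = -2

-2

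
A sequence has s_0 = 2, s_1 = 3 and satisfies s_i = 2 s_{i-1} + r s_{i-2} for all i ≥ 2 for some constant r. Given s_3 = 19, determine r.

1

s_2 = 6 + 2r
s_3 = 12 + 7r
So 12 + 7r = 19, giving r = 1.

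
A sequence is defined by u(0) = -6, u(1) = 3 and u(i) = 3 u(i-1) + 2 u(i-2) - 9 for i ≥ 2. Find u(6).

u(2) = 3*3 + 2*(-6) - 9 = -12
u(3) = 3*(-12) + 2*3 - 9 = -39
u(4) = 3*(-39) + 2*(-12) - 9 = -150
u(5) = 3*(-150) + 2*(-39) - 9 = -537
u(6) = 3*(-537) + 2*(-150) - 9 = -1920

-1920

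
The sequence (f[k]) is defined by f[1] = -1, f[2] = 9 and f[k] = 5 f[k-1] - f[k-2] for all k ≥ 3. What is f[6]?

f[3] = 5·9 - (-1) = 46
f[4] = 5·46 - 9 = 221
f[5] = 5·221 - 46 = 1059
f[6] = 5·1059 - 221 = 5074

5074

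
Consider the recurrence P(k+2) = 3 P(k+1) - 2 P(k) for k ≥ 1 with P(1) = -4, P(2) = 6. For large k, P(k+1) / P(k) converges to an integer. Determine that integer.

2

The characteristic equation is r^2 - 3r + 2 = 0, which factors as (r - 2)(r - 1) = 0.
So the roots are 2 and 1. Since |2| > |1| and the coefficient of 2^k is non-zero, the ratio tends to 2.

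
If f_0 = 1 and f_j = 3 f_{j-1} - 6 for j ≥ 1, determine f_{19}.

-2324522931

The fixed point is -6/(1 - 3) = 3, so f_j - 3 = 3(f_{j-1} - 3).
Hence f_j = -2·3^j + 3.
f_{19} = -2·3^{19} + 3 = -2·1162261467 + 3 = -2324522931.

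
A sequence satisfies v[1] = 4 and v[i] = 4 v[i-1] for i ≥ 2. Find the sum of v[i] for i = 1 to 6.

v[2] = 4(4) = 16
v[3] = 4(16) = 64
v[4] = 4(64) = 256
v[5] = 4(256) = 1024
v[6] = 4(1024) = 4096
Sum = 4 + 16 + 64 + 256 + 1024 + 4096 = 5460

5460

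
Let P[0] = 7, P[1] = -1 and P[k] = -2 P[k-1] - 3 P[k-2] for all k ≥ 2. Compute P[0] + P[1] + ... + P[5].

-70

P[2] = -2(-1) - 3(7) = -19
P[3] = -2(-19) - 3(-1) = 41
P[4] = -2(41) - 3(-19) = -25
P[5] = -2(-25) - 3(41) = -73
Sum = 7 + (-1) + (-19) + 41 + (-25) + (-73) = -70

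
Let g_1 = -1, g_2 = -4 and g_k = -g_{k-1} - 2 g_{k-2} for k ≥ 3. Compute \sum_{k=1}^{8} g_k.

g_3 = -(-4) - 2(-1) = 6
g_4 = -6 - 2(-4) = 2
g_5 = -2 - 2(6) = -14
g_6 = -(-14) - 2(2) = 10
g_7 = -10 - 2(-14) = 18
g_8 = -18 - 2(10) = -38
Sum = (-1) + (-4) + 6 + 2 + (-14) + 10 + 18 + (-38) = -21

-21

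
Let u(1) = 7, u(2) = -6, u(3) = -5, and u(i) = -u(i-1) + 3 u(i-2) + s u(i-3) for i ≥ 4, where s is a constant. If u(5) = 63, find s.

-5

u(4) = -13 + 7s
u(5) = -2 - 13s
So -2 - 13s = 63, giving s = -5.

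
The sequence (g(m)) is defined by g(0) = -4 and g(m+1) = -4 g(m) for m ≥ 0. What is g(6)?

g(1) = -4·(-4) = 16
g(2) = -4·16 = -64
g(3) = -4·(-64) = 256
g(4) = -4·256 = -1024
g(5) = -4·(-1024) = 4096
g(6) = -4·4096 = -16384

-16384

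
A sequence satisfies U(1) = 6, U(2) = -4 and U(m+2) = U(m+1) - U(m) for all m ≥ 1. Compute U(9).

U(3) = (-4) - 6 = -10
U(4) = (-10) - (-4) = -6
U(5) = (-6) - (-10) = 4
U(6) = 4 - (-6) = 10
U(7) = 10 - 4 = 6
U(8) = 6 - 10 = -4
U(9) = (-4) - 6 = -10

-10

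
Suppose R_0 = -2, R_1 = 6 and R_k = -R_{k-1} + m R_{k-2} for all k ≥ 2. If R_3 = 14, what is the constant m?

1

R_2 = -6 - 2m
R_3 = 6 + 8m
So 6 + 8m = 14, giving m = 1.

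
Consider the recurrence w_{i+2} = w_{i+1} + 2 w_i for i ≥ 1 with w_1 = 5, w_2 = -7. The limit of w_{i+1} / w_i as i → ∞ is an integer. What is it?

2

The characteristic equation is r^2 - r - 2 = 0, which factors as (r - 2)(r + 1) = 0.
So the roots are 2 and -1. Since |2| > |-1| and the coefficient of 2^i is non-zero, the ratio tends to 2.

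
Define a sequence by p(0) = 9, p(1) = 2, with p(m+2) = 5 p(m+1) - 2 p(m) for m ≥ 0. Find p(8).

p(2) = 5(2) - 2(9) = -8
p(3) = 5(-8) - 2(2) = -44
p(4) = 5(-44) - 2(-8) = -204
p(5) = 5(-204) - 2(-44) = -932
p(6) = 5(-932) - 2(-204) = -4252
p(7) = 5(-4252) - 2(-932) = -19396
p(8) = 5(-19396) - 2(-4252) = -88476

-88476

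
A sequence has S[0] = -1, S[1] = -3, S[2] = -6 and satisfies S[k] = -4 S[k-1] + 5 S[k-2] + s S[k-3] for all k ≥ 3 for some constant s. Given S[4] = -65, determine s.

1

S[3] = 9 - s
S[4] = -66 + s
So -66 + s = -65, giving s = 1.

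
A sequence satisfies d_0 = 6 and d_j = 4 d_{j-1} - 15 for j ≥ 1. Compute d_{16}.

The fixed point is -15/(1 - 4) = 5, so d_j - 5 = 4(d_{j-1} - 5).
Hence d_j = 1·4^j + 5.
d_{16} = 1·4^{16} + 5 = 1·4294967296 + 5 = 4294967301.

4294967301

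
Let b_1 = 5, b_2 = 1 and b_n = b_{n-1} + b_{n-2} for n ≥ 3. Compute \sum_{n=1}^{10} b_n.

363

b_3 = 1 + 5 = 6
b_4 = 6 + 1 = 7
b_5 = 7 + 6 = 13
b_6 = 13 + 7 = 20
b_7 = 20 + 13 = 33
b_8 = 33 + 20 = 53
b_9 = 53 + 33 = 86
b_{10} = 86 + 53 = 139
Sum = 5 + 1 + 6 + 7 + 13 + 20 + 33 + 53 + 86 + 139 = 363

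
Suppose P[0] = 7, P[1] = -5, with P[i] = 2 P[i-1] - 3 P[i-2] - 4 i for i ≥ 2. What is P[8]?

-393

P[2] = 2·(-5) - 3·7 - 8 = -39
P[3] = 2·(-39) - 3·(-5) - 12 = -75
P[4] = 2·(-75) - 3·(-39) - 16 = -49
P[5] = 2·(-49) - 3·(-75) - 20 = 107
P[6] = 2·107 - 3·(-49) - 24 = 337
P[7] = 2·337 - 3·107 - 28 = 325
P[8] = 2·325 - 3·337 - 32 = -393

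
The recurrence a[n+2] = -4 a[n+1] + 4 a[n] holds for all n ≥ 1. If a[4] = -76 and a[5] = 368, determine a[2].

Rearranging, a[n-2] = (a[n] + 4 a[n-1]) / 4.
a[3] = (368 + 4*(-76)) / 4 = 64/4 = 16
a[2] = (-76 + 4*16) / 4 = -12/4 = -3

-3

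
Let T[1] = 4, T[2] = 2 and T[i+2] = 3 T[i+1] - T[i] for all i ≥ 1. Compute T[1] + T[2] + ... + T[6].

T[3] = 3*2 - 4 = 2
T[4] = 3*2 - 2 = 4
T[5] = 3*4 - 2 = 10
T[6] = 3*10 - 4 = 26
Sum = 4 + 2 + 2 + 4 + 10 + 26 = 48

48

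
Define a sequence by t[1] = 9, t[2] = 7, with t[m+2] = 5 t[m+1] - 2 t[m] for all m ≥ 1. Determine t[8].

30439

t[3] = 5(7) - 2(9) = 17
t[4] = 5(17) - 2(7) = 71
t[5] = 5(71) - 2(17) = 321
t[6] = 5(321) - 2(71) = 1463
t[7] = 5(1463) - 2(321) = 6673
t[8] = 5(6673) - 2(1463) = 30439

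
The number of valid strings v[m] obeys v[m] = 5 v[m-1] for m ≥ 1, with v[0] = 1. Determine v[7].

78125

v[1] = 5·1 = 5
v[2] = 5·5 = 25
v[3] = 5·25 = 125
v[4] = 5·125 = 625
v[5] = 5·625 = 3125
v[6] = 5·3125 = 15625
v[7] = 5·15625 = 78125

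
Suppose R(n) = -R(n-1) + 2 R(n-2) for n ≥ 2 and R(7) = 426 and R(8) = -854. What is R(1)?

6

Rearranging, R(n-2) = (R(n) + R(n-1)) / 2.
R(6) = (-854 + 426) / 2 = -428/2 = -214
R(5) = (426 + (-214)) / 2 = 212/2 = 106
R(4) = (-214 + 106) / 2 = -108/2 = -54
R(3) = (106 + (-54)) / 2 = 52/2 = 26
R(2) = (-54 + 26) / 2 = -28/2 = -14
R(1) = (26 + (-14)) / 2 = 12/2 = 6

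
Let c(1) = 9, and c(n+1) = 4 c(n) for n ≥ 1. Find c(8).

c(2) = 4·9 = 36
c(3) = 4·36 = 144
c(4) = 4·144 = 576
c(5) = 4·576 = 2304
c(6) = 4·2304 = 9216
c(7) = 4·9216 = 36864
c(8) = 4·36864 = 147456

147456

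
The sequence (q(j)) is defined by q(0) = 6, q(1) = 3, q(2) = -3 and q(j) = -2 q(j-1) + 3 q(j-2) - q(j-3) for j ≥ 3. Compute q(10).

-25065

q(3) = -2·(-3) + 3·3 - 6 = 9
q(4) = -2·9 + 3·(-3) - 3 = -30
q(5) = -2·(-30) + 3·9 - (-3) = 90
q(6) = -2·90 + 3·(-30) - 9 = -279
q(7) = -2·(-279) + 3·90 - (-30) = 858
q(8) = -2·858 + 3·(-279) - 90 = -2643
q(9) = -2·(-2643) + 3·858 - (-279) = 8139
q(10) = -2·8139 + 3·(-2643) - 858 = -25065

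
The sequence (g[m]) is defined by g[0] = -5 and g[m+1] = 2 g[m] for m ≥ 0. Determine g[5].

-160

g[1] = 2*(-5) = -10
g[2] = 2*(-10) = -20
g[3] = 2*(-20) = -40
g[4] = 2*(-40) = -80
g[5] = 2*(-80) = -160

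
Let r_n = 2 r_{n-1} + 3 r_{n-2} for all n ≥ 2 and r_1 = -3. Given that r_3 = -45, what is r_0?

Let r_0 = x.
r_2 = -6 + 3x
r_3 = -21 + 6x
So -21 + 6x = -45, giving x = -4.

-4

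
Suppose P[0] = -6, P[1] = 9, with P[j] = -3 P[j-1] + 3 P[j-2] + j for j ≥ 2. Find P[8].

-124573

P[2] = -3(9) + 3(-6) + 2 = -43
P[3] = -3(-43) + 3(9) + 3 = 159
P[4] = -3(159) + 3(-43) + 4 = -602
P[5] = -3(-602) + 3(159) + 5 = 2288
P[6] = -3(2288) + 3(-602) + 6 = -8664
P[7] = -3(-8664) + 3(2288) + 7 = 32863
P[8] = -3(32863) + 3(-8664) + 8 = -124573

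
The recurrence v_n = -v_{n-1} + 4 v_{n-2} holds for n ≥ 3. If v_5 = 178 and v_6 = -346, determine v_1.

8

Rearranging, v_{n-2} = (v_n + v_{n-1}) / 4.
v_4 = (-346 + 178) / 4 = -168/4 = -42
v_3 = (178 + (-42)) / 4 = 136/4 = 34
v_2 = (-42 + 34) / 4 = -8/4 = -2
v_1 = (34 + (-2)) / 4 = 32/4 = 8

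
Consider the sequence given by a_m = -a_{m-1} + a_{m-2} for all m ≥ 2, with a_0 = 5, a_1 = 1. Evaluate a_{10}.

a_2 = -1 + 5 = 4
a_3 = -4 + 1 = -3
a_4 = -(-3) + 4 = 7
a_5 = -7 + (-3) = -10
a_6 = -(-10) + 7 = 17
a_7 = -17 + (-10) = -27
a_8 = -(-27) + 17 = 44
a_9 = -44 + (-27) = -71
a_{10} = -(-71) + 44 = 115

115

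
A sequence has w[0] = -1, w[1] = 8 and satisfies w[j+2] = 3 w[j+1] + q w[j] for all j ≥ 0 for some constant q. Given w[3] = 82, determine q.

w[2] = 24 - q
w[3] = 72 + 5q
So 72 + 5q = 82, giving q = 2.

2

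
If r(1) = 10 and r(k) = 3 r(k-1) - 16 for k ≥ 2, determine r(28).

15251194969982

The fixed point is -16/(1 - 3) = 8, so r(k) - 8 = 3(r(k-1) - 8).
Hence r(k) = 2·3^{k-1} + 8.
r(28) = 2·3^{27} + 8 = 2·7625597484987 + 8 = 15251194969982.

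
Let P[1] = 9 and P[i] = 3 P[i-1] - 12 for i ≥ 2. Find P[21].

10460353209

The fixed point is -12/(1 - 3) = 6, so P[i] - 6 = 3(P[i-1] - 6).
Hence P[i] = 3·3^{i-1} + 6.
P[21] = 3·3^{20} + 6 = 3·3486784401 + 6 = 10460353209.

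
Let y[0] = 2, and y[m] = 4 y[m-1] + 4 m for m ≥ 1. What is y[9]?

y[1] = 4·2 + 4 = 12
y[2] = 4·12 + 8 = 56
y[3] = 4·56 + 12 = 236
y[4] = 4·236 + 16 = 960
y[5] = 4·960 + 20 = 3860
y[6] = 4·3860 + 24 = 15464
y[7] = 4·15464 + 28 = 61884
y[8] = 4·61884 + 32 = 247568
y[9] = 4·247568 + 36 = 990308

990308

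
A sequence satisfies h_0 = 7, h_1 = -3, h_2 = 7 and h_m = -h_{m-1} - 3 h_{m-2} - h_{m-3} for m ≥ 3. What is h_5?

h_3 = -7 - 3(-3) - 7 = -5
h_4 = -(-5) - 3(7) - (-3) = -13
h_5 = -(-13) - 3(-5) - 7 = 21

21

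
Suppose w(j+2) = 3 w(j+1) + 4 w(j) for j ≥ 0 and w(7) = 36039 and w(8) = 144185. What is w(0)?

8

Rearranging, w(j-2) = (w(j) - 3 w(j-1)) / 4.
w(6) = (144185 - 3(36039)) / 4 = 36068/4 = 9017
w(5) = (36039 - 3(9017)) / 4 = 8988/4 = 2247
w(4) = (9017 - 3(2247)) / 4 = 2276/4 = 569
w(3) = (2247 - 3(569)) / 4 = 540/4 = 135
w(2) = (569 - 3(135)) / 4 = 164/4 = 41
w(1) = (135 - 3(41)) / 4 = 12/4 = 3
w(0) = (41 - 3(3)) / 4 = 32/4 = 8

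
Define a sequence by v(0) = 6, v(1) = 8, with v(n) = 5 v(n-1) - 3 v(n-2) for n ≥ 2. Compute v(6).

6718

v(2) = 5(8) - 3(6) = 22
v(3) = 5(22) - 3(8) = 86
v(4) = 5(86) - 3(22) = 364
v(5) = 5(364) - 3(86) = 1562
v(6) = 5(1562) - 3(364) = 6718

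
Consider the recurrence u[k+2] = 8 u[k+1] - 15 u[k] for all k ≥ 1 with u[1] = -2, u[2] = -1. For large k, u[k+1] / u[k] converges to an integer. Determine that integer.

The characteristic equation is r^2 - 8r + 15 = 0, which factors as (r - 5)(r - 3) = 0.
So the roots are 5 and 3. Since |5| > |3| and the coefficient of 5^k is non-zero, the ratio tends to 5.

5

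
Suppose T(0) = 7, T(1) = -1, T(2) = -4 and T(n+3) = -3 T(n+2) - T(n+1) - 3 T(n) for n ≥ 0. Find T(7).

-656

T(3) = -3(-4) - (-1) - 3(7) = -8
T(4) = -3(-8) - (-4) - 3(-1) = 31
T(5) = -3(31) - (-8) - 3(-4) = -73
T(6) = -3(-73) - 31 - 3(-8) = 212
T(7) = -3(212) - (-73) - 3(31) = -656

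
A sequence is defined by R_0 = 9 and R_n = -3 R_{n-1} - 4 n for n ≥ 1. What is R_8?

63961

R_1 = -3(9) - 4 = -31
R_2 = -3(-31) - 8 = 85
R_3 = -3(85) - 12 = -267
R_4 = -3(-267) - 16 = 785
R_5 = -3(785) - 20 = -2375
R_6 = -3(-2375) - 24 = 7101
R_7 = -3(7101) - 28 = -21331
R_8 = -3(-21331) - 32 = 63961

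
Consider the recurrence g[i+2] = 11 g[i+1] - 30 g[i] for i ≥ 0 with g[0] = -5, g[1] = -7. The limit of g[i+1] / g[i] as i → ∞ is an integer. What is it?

The characteristic equation is r^2 - 11r + 30 = 0, which factors as (r - 6)(r - 5) = 0.
So the roots are 6 and 5. Since |6| > |5| and the coefficient of 6^i is non-zero, the ratio tends to 6.

6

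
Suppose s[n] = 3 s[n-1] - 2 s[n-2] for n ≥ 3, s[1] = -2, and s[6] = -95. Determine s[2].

Let s[2] = w.
s[3] = 4 + 3w
s[4] = 12 + 7w
s[5] = 28 + 15w
s[6] = 60 + 31w
So 60 + 31w = -95, giving w = -5.

-5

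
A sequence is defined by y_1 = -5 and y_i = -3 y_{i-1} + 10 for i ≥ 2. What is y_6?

y_2 = -3*(-5) + 10 = 25
y_3 = -3*25 + 10 = -65
y_4 = -3*(-65) + 10 = 205
y_5 = -3*205 + 10 = -605
y_6 = -3*(-605) + 10 = 1825

1825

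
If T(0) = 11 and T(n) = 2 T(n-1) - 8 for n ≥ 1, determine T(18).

The fixed point is -8/(1 - 2) = 8, so T(n) - 8 = 2(T(n-1) - 8).
Hence T(n) = 3·2^n + 8.
T(18) = 3·2^{18} + 8 = 3·262144 + 8 = 786440.

786440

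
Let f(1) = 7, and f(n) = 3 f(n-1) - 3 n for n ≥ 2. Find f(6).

801

f(2) = 3·7 - 6 = 15
f(3) = 3·15 - 9 = 36
f(4) = 3·36 - 12 = 96
f(5) = 3·96 - 15 = 273
f(6) = 3·273 - 18 = 801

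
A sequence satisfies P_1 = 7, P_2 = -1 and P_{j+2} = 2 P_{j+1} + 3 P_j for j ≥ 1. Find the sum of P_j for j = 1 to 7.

P_3 = 2(-1) + 3(7) = 19
P_4 = 2(19) + 3(-1) = 35
P_5 = 2(35) + 3(19) = 127
P_6 = 2(127) + 3(35) = 359
P_7 = 2(359) + 3(127) = 1099
Sum = 7 + (-1) + 19 + 35 + 127 + 359 + 1099 = 1645

1645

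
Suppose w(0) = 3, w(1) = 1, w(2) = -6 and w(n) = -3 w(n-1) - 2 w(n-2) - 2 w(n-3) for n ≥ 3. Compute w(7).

344

w(3) = -3(-6) - 2(1) - 2(3) = 10
w(4) = -3(10) - 2(-6) - 2(1) = -20
w(5) = -3(-20) - 2(10) - 2(-6) = 52
w(6) = -3(52) - 2(-20) - 2(10) = -136
w(7) = -3(-136) - 2(52) - 2(-20) = 344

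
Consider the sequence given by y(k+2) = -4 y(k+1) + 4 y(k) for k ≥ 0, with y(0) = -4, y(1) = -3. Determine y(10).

y(2) = -4·(-3) + 4·(-4) = -4
y(3) = -4·(-4) + 4·(-3) = 4
y(4) = -4·4 + 4·(-4) = -32
y(5) = -4·(-32) + 4·4 = 144
y(6) = -4·144 + 4·(-32) = -704
y(7) = -4·(-704) + 4·144 = 3392
y(8) = -4·3392 + 4·(-704) = -16384
y(9) = -4·(-16384) + 4·3392 = 79104
y(10) = -4·79104 + 4·(-16384) = -381952

-381952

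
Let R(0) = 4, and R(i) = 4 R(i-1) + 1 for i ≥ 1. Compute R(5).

R(1) = 4(4) + 1 = 17
R(2) = 4(17) + 1 = 69
R(3) = 4(69) + 1 = 277
R(4) = 4(277) + 1 = 1109
R(5) = 4(1109) + 1 = 4437

4437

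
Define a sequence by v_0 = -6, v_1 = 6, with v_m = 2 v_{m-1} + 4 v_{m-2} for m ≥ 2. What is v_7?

-1152

v_2 = 2·6 + 4·(-6) = -12
v_3 = 2·(-12) + 4·6 = 0
v_4 = 2·0 + 4·(-12) = -48
v_5 = 2·(-48) + 4·0 = -96
v_6 = 2·(-96) + 4·(-48) = -384
v_7 = 2·(-384) + 4·(-96) = -1152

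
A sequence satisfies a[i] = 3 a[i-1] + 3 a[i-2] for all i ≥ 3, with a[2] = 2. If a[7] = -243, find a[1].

Let a[1] = w.
a[3] = 6 + 3w
a[4] = 24 + 9w
a[5] = 90 + 36w
a[6] = 342 + 135w
a[7] = 1296 + 513w
So 1296 + 513w = -243, giving w = -3.

-3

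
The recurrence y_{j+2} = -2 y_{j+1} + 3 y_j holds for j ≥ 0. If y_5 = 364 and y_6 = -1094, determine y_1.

4

Rearranging, y_{j-2} = (y_j + 2 y_{j-1}) / 3.
y_4 = (-1094 + 2*364) / 3 = -366/3 = -122
y_3 = (364 + 2*(-122)) / 3 = 120/3 = 40
y_2 = (-122 + 2*40) / 3 = -42/3 = -14
y_1 = (40 + 2*(-14)) / 3 = 12/3 = 4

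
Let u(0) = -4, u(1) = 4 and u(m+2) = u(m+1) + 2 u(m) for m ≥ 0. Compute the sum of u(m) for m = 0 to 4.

u(2) = 4 + 2*(-4) = -4
u(3) = (-4) + 2*4 = 4
u(4) = 4 + 2*(-4) = -4
Sum = (-4) + 4 + (-4) + 4 + (-4) = -4

-4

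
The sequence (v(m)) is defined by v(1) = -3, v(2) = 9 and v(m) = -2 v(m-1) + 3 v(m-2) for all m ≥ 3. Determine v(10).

v(3) = -2(9) + 3(-3) = -27
v(4) = -2(-27) + 3(9) = 81
v(5) = -2(81) + 3(-27) = -243
v(6) = -2(-243) + 3(81) = 729
v(7) = -2(729) + 3(-243) = -2187
v(8) = -2(-2187) + 3(729) = 6561
v(9) = -2(6561) + 3(-2187) = -19683
v(10) = -2(-19683) + 3(6561) = 59049

59049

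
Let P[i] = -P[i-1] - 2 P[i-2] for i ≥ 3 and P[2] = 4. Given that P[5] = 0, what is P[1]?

-6

Let P[1] = z.
P[3] = -4 - 2z
P[4] = -4 + 2z
P[5] = 12 + 2z
So 12 + 2z = 0, giving z = -6.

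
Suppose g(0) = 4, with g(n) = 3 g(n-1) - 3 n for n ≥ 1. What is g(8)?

g(1) = 3*4 - 3 = 9
g(2) = 3*9 - 6 = 21
g(3) = 3*21 - 9 = 54
g(4) = 3*54 - 12 = 150
g(5) = 3*150 - 15 = 435
g(6) = 3*435 - 18 = 1287
g(7) = 3*1287 - 21 = 3840
g(8) = 3*3840 - 24 = 11496

11496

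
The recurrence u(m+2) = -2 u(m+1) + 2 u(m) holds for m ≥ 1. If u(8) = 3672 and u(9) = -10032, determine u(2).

Rearranging, u(m-2) = (u(m) + 2 u(m-1)) / 2.
u(7) = (-10032 + 2·3672) / 2 = -2688/2 = -1344
u(6) = (3672 + 2·(-1344)) / 2 = 984/2 = 492
u(5) = (-1344 + 2·492) / 2 = -360/2 = -180
u(4) = (492 + 2·(-180)) / 2 = 132/2 = 66
u(3) = (-180 + 2·66) / 2 = -48/2 = -24
u(2) = (66 + 2·(-24)) / 2 = 18/2 = 9

9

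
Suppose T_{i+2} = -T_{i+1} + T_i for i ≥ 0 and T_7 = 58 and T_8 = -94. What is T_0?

Rearranging, T_{i-2} = T_i + T_{i-1}.
T_6 = -94 + 58 = -36
T_5 = 58 + (-36) = 22
T_4 = -36 + 22 = -14
T_3 = 22 + (-14) = 8
T_2 = -14 + 8 = -6
T_1 = 8 + (-6) = 2
T_0 = -6 + 2 = -4

-4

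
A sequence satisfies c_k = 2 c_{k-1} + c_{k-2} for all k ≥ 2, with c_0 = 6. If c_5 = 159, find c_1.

Let c_1 = y.
c_2 = 6 + 2y
c_3 = 12 + 5y
c_4 = 30 + 12y
c_5 = 72 + 29y
So 72 + 29y = 159, giving y = 3.

3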